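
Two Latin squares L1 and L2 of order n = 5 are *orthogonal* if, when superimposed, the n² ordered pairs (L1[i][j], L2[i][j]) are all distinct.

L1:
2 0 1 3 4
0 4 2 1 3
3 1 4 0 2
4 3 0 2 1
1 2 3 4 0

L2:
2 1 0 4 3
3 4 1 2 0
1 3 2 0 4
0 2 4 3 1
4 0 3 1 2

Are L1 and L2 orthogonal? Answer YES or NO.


Form the n² = 25 superimposed pairs (L1[i][j], L2[i][j]), row by row (rows and columns indexed from 0):
row 0: (2,2) (0,1) (1,0) (3,4) (4,3)
row 1: (0,3) (4,4) (2,1) (1,2) (3,0)
row 2: (3,1) (1,3) (4,2) (0,0) (2,4)
row 3: (4,0) (3,2) (0,4) (2,3) (1,1)
row 4: (1,4) (2,0) (3,3) (4,1) (0,2)
Orthogonality requires all 25 pairs distinct.
Check by first coordinate: for each symbol s of L1, list the L2 entries in the n cells where L1 = s; they must all differ.
  L1 = 0: L2 entries (in reading order) 1, 3, 0, 4, 2 — all 5 distinct ✓
  L1 = 1: L2 entries (in reading order) 0, 2, 3, 1, 4 — all 5 distinct ✓
  L1 = 2: L2 entries (in reading order) 2, 1, 4, 3, 0 — all 5 distinct ✓
  L1 = 3: L2 entries (in reading order) 4, 0, 1, 2, 3 — all 5 distinct ✓
  L1 = 4: L2 entries (in reading order) 3, 4, 2, 0, 1 — all 5 distinct ✓
Every symbol of L1 meets every symbol of L2 exactly once, so all 25 pairs are distinct (25 of 25).
Conclusion: YES.

YES


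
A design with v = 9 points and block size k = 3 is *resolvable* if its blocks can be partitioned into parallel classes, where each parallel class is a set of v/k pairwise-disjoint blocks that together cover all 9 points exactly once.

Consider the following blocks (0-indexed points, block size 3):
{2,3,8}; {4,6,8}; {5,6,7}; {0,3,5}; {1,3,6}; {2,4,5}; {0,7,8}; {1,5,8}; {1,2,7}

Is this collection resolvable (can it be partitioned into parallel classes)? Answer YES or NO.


v = 9, block size k = 3, number of blocks = 9.
For resolvability, blocks must partition into parallel classes of size v/k = 3.
Total blocks must therefore be a multiple of 3: 9 = 3·3 + 0 ⇒ divisible ✓.
Consider block {2,3,8}. The only other block(s) in the collection disjoint from it are {5,6,7} — just 1 block(s). Any parallel class containing {2,3,8} would need 2 other blocks each disjoint from it, so no parallel class of size 3 can contain {2,3,8}.
Since every block must belong to some parallel class in a resolution, the collection cannot be partitioned into parallel classes.
Resolvable? NO.

NO


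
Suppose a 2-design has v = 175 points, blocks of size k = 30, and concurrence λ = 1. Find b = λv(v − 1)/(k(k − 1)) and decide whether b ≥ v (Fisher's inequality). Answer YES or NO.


r = λ(v − 1)/(k − 1) = 1·174/29 = 6.
b = vr/k = 175·6/30 = 35.
Fisher's inequality: b ≥ v ⇔ 35 ≥ 175? NO.

NO


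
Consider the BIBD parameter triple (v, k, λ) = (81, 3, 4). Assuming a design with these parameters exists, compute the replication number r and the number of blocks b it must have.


Any 2-(v, k, λ) BIBD satisfies two necessary conditions:
  (i)  Each point sits in r blocks, and counting incidences through any fixed point gives r(k − 1) = λ(v − 1), so r = λ(v − 1)/(k − 1).
  (ii) Total incidences bk = vr, so b = vr/k.
Step 1: r = λ(v − 1)/(k − 1) = 4·(81 − 1)/(3 − 1) = 4·80/2 = 320/2 = 160.
Step 2: b = vr/k = 81·160/3 = 12960/3 = 4320.
Check integrality: r = 160 ∈ Z ✓, b = 4320 ∈ Z ✓.
(These identities are necessary conditions: they determine r and b for any design with these parameters, but do not by themselves prove that one exists.)

r = 160, b = 4320.


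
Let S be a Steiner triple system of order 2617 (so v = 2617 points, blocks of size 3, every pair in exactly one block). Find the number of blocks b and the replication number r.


An STS(v) is a 2-(v, 3, 1) BIBD: block size k = 3, λ = 1.
Replication: r(k − 1) = λ(v − 1) ⇒ r·2 = 2617 − 1 = 2616 ⇒ r = 1308.
Block count: b = v(v − 1)/6 = 2617·2616/6 = 6846072/6 = 1141012.
(Check via bk = vr: 1141012·3 = 3423036 = 2617·1308 = 3423036 ✓.)

r = 1308, b = 1141012.


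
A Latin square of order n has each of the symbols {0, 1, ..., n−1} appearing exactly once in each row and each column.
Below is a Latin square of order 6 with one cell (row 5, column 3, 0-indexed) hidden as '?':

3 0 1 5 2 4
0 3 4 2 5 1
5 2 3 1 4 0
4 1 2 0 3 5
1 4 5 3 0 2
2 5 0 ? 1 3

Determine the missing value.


Row 5 contains symbols [0, 1, 2, 3, 5] — missing [4].
Column 3 contains symbols [0, 1, 2, 3, 5] — missing [4].
The missing symbol must appear in both missing sets; intersection = [4].
Therefore the hidden value is 4.

Missing value = 4.


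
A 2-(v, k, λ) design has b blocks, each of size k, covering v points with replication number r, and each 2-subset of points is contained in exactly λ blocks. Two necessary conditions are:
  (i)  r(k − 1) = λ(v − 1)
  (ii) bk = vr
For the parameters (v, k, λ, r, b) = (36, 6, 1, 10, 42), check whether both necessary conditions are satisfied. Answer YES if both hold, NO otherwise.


Condition (i): r(k − 1) = 10·5 = 50; λ(v − 1) = 1·35 = 35. Match? NO.
Condition (ii): bk = 42·6 = 252; vr = 36·10 = 360. Match? NO.
Both conditions hold? NO.

NO


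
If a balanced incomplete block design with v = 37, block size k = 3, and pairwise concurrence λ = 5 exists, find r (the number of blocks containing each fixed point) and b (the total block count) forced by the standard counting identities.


Any 2-(v, k, λ) BIBD satisfies two necessary conditions:
  (i)  Each point sits in r blocks, and counting incidences through any fixed point gives r(k − 1) = λ(v − 1), so r = λ(v − 1)/(k − 1).
  (ii) Total incidences bk = vr, so b = vr/k.
Step 1: r = λ(v − 1)/(k − 1) = 5·(37 − 1)/(3 − 1) = 5·36/2 = 180/2 = 90.
Step 2: b = vr/k = 37·90/3 = 3330/3 = 1110.
Check integrality: r = 90 ∈ Z ✓, b = 1110 ∈ Z ✓.
(These identities are necessary conditions: they determine r and b for any design with these parameters, but do not by themselves prove that one exists.)

r = 90, b = 1110.


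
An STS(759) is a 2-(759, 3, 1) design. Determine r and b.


An STS(v) is a 2-(v, 3, 1) BIBD: block size k = 3, λ = 1.
Replication: r(k − 1) = λ(v − 1) ⇒ r·2 = 759 − 1 = 758 ⇒ r = 379.
Block count: bk = vr ⇒ b·3 = 759·379 = 287661 ⇒ b = 95887.
(Check via b = v(v − 1)/6 = 759·758/6 = 575322/6 = 95887.)

r = 379, b = 95887.


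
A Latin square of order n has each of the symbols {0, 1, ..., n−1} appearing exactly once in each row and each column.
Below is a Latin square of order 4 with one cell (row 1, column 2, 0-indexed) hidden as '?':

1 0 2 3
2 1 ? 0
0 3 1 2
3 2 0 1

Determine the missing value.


Row 1 contains symbols [0, 1, 2] — missing [3].
Column 2 contains symbols [0, 1, 2] — missing [3].
The missing symbol must appear in both missing sets; intersection = [3].
Therefore the hidden value is 3.

Missing value = 3.


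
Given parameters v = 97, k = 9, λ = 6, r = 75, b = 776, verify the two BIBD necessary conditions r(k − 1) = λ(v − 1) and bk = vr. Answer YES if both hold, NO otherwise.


Condition (i): r(k − 1) = 75·8 = 600; λ(v − 1) = 6·96 = 576. Match? NO.
Condition (ii): bk = 776·9 = 6984; vr = 97·75 = 7275. Match? NO.
Both conditions hold? NO.

NO


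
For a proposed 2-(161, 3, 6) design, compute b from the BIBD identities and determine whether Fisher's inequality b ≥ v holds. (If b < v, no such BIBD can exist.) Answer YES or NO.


r = λ(v − 1)/(k − 1) = 6·160/2 = 480.
b = vr/k = 161·480/3 = 25760.
Fisher's inequality: b ≥ v ⇔ 25760 ≥ 161? YES.

YES


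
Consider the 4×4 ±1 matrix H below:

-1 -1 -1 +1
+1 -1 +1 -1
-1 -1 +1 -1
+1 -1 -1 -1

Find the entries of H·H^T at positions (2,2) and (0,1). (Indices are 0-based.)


Row 0 of H: [-1, -1, -1, 1].
Row 1 of H: [1, -1, 1, -1].
Row 2 of H: [-1, -1, 1, -1].
(H·H^T)[2][2] = Σ_j H[2][j]·H[2][j] = (-1)² + (-1)² + (1)² + (-1)² = 1 + 1 + 1 + 1 = 4.
(H·H^T)[0][1] = Σ_j H[0][j]·H[1][j] = (-1)·(1) + (-1)·(-1) + (-1)·(1) + (1)·(-1) = -1 + 1 + -1 + -1 = -2.
Rows 0 and 1 are not orthogonal (dot product = -2 ≠ 0), so H is not a Hadamard matrix.

(2,2) entry = 4; (0,1) entry = -2.


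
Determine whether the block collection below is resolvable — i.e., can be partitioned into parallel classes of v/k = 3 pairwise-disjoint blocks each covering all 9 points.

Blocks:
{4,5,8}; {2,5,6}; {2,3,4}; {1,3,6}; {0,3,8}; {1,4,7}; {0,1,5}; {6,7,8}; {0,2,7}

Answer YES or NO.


v = 9, block size k = 3, number of blocks = 9.
For resolvability, blocks must partition into parallel classes of size v/k = 3.
Total blocks must therefore be a multiple of 3: 9 = 3·3 + 0 ⇒ divisible ✓.
Greedy packing gives 3 candidate class(es). Each should be a full parallel class (size 3, covers all 9 points).
  Class 1 (3 blocks): {4,5,8}; {1,3,6}; {0,2,7}. Points covered: [0, 1, 2, 3, 4, 5, 6, 7, 8].
  Class 2 (3 blocks): {2,5,6}; {0,3,8}; {1,4,7}. Points covered: [0, 1, 2, 3, 4, 5, 6, 7, 8].
  Class 3 (3 blocks): {2,3,4}; {0,1,5}; {6,7,8}. Points covered: [0, 1, 2, 3, 4, 5, 6, 7, 8].
All classes full (size 3)? YES. All classes cover every point? YES.
Resolvable? YES.

YES


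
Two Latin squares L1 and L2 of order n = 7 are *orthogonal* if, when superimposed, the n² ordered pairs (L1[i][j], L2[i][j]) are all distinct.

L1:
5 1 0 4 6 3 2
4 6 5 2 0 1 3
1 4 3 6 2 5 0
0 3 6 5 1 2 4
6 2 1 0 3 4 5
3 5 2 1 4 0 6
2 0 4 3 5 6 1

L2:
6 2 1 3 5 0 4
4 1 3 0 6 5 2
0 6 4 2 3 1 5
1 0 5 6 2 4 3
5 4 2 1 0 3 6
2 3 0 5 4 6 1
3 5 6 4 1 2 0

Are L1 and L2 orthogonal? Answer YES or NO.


Form the n² = 49 superimposed pairs (L1[i][j], L2[i][j]), row by row (rows and columns indexed from 0):
row 0: (5,6) (1,2) (0,1) (4,3) (6,5) (3,0) (2,4)
row 1: (4,4) (6,1) (5,3) (2,0) (0,6) (1,5) (3,2)
row 2: (1,0) (4,6) (3,4) (6,2) (2,3) (5,1) (0,5)
row 3: (0,1) (3,0) (6,5) (5,6) (1,2) (2,4) (4,3)
row 4: (6,5) (2,4) (1,2) (0,1) (3,0) (4,3) (5,6)
row 5: (3,2) (5,3) (2,0) (1,5) (4,4) (0,6) (6,1)
row 6: (2,3) (0,5) (4,6) (3,4) (5,1) (6,2) (1,0)
Orthogonality requires all 49 pairs distinct.
But the pair (0,1) repeats: cell (0,2) has L1 = 0, L2 = 1, and cell (3,0) has L1 = 0, L2 = 1.
A repeated pair means some other pair never occurs (only 21 distinct pairs out of 49), so the squares are not orthogonal.
Conclusion: NO.

NO


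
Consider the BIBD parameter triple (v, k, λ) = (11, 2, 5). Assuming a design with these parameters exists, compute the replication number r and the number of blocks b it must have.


Any 2-(v, k, λ) BIBD satisfies two necessary conditions:
  (i)  Each point sits in r blocks, and counting incidences through any fixed point gives r(k − 1) = λ(v − 1), so r = λ(v − 1)/(k − 1).
  (ii) Total incidences bk = vr, so b = vr/k.
Step 1: r = λ(v − 1)/(k − 1) = 5·(11 − 1)/(2 − 1) = 5·10/1 = 50/1 = 50.
Step 2: b = vr/k = 11·50/2 = 550/2 = 275.
Check integrality: r = 50 ∈ Z ✓, b = 275 ∈ Z ✓.
(These identities are necessary conditions: they determine r and b for any design with these parameters, but do not by themselves prove that one exists.)

r = 50, b = 275.


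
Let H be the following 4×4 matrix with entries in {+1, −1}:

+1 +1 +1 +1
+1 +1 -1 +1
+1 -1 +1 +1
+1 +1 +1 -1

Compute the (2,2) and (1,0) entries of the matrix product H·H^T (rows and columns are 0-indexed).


Row 0 of H: [1, 1, 1, 1].
Row 1 of H: [1, 1, -1, 1].
Row 2 of H: [1, -1, 1, 1].
(H·H^T)[2][2] = Σ_j H[2][j]·H[2][j] = (1)² + (-1)² + (1)² + (1)² = 1 + 1 + 1 + 1 = 4.
(H·H^T)[1][0] = Σ_j H[1][j]·H[0][j] = (1)·(1) + (1)·(1) + (-1)·(1) + (1)·(1) = 1 + 1 + -1 + 1 = 2.
Rows 1 and 0 are not orthogonal (dot product = 2 ≠ 0), so H is not a Hadamard matrix.

(2,2) entry = 4; (1,0) entry = 2.


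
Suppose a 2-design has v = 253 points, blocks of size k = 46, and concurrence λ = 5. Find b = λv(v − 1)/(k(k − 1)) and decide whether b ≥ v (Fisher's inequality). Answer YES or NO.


b = λv(v − 1)/(k(k − 1)) = 5·253·252/(46·45) = 318780/2070 = 154.
Compare with v = 253: b < v, so Fisher's inequality fails.

NO


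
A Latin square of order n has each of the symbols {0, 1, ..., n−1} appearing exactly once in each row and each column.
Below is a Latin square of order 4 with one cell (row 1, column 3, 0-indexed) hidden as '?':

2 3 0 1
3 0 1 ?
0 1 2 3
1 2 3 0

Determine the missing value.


Row 1 contains symbols [0, 1, 3] — missing [2].
Column 3 contains symbols [0, 1, 3] — missing [2].
The missing symbol must appear in both missing sets; intersection = [2].
Therefore the hidden value is 2.

Missing value = 2.


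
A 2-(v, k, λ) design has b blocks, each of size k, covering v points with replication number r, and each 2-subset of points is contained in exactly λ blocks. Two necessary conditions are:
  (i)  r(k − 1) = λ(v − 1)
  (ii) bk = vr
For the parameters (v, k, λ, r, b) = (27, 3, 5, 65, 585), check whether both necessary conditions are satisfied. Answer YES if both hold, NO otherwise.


Condition (i): r(k − 1) = 65·2 = 130; λ(v − 1) = 5·26 = 130. Match? YES.
Condition (ii): bk = 585·3 = 1755; vr = 27·65 = 1755. Match? YES.
Both conditions hold? YES.

YES


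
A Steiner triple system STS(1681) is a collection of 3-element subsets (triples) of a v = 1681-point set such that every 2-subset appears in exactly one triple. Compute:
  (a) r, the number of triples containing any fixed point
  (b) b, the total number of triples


An STS(v) is a 2-(v, 3, 1) BIBD: block size k = 3, λ = 1.
Replication: r(k − 1) = λ(v − 1) ⇒ r·2 = 1681 − 1 = 1680 ⇒ r = 840.
Block count: b = v(v − 1)/6 = 1681·1680/6 = 2824080/6 = 470680.
(Check via bk = vr: 470680·3 = 1412040 = 1681·840 = 1412040 ✓.)

r = 840, b = 470680.


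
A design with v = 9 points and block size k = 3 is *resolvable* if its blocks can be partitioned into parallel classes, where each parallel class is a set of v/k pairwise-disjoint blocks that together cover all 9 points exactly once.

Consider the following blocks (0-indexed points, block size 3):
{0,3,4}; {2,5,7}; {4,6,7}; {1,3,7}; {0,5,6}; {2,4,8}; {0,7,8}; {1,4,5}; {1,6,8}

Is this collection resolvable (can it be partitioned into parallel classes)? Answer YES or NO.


v = 9, block size k = 3, number of blocks = 9.
For resolvability, blocks must partition into parallel classes of size v/k = 3.
Total blocks must therefore be a multiple of 3: 9 = 3·3 + 0 ⇒ divisible ✓.
Consider block {4,6,7}. It intersects every other block in the collection, so no parallel class of size 3 can contain it.
Since every block must belong to some parallel class in a resolution, the collection cannot be partitioned into parallel classes.
Resolvable? NO.

NO


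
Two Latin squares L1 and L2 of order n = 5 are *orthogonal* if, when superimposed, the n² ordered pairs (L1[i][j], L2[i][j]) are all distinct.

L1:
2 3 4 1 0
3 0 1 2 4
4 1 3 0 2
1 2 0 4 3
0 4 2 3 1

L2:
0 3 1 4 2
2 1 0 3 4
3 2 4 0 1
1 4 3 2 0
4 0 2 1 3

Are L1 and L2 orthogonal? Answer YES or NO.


Form the n² = 25 superimposed pairs (L1[i][j], L2[i][j]), row by row (rows and columns indexed from 0):
row 0: (2,0) (3,3) (4,1) (1,4) (0,2)
row 1: (3,2) (0,1) (1,0) (2,3) (4,4)
row 2: (4,3) (1,2) (3,4) (0,0) (2,1)
row 3: (1,1) (2,4) (0,3) (4,2) (3,0)
row 4: (0,4) (4,0) (2,2) (3,1) (1,3)
Orthogonality requires all 25 pairs distinct.
Check by first coordinate: for each symbol s of L1, list the L2 entries in the n cells where L1 = s; they must all differ.
  L1 = 0: L2 entries (in reading order) 2, 1, 0, 3, 4 — all 5 distinct ✓
  L1 = 1: L2 entries (in reading order) 4, 0, 2, 1, 3 — all 5 distinct ✓
  L1 = 2: L2 entries (in reading order) 0, 3, 1, 4, 2 — all 5 distinct ✓
  L1 = 3: L2 entries (in reading order) 3, 2, 4, 0, 1 — all 5 distinct ✓
  L1 = 4: L2 entries (in reading order) 1, 4, 3, 2, 0 — all 5 distinct ✓
Every symbol of L1 meets every symbol of L2 exactly once, so all 25 pairs are distinct (25 of 25).
Conclusion: YES.

YES


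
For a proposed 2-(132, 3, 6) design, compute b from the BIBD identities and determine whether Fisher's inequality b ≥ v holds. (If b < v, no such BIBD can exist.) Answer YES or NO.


r = λ(v − 1)/(k − 1) = 6·131/2 = 393.
b = vr/k = 132·393/3 = 17292.
Fisher's inequality: b ≥ v ⇔ 17292 ≥ 132? YES.

YES


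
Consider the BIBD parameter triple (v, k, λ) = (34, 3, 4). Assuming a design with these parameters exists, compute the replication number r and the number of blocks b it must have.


Any 2-(v, k, λ) BIBD satisfies two necessary conditions:
  (i)  Each point sits in r blocks, and counting incidences through any fixed point gives r(k − 1) = λ(v − 1), so r = λ(v − 1)/(k − 1).
  (ii) Total incidences bk = vr, so b = vr/k.
Step 1: r = λ(v − 1)/(k − 1) = 4·(34 − 1)/(3 − 1) = 4·33/2 = 132/2 = 66.
Step 2: b = vr/k = 34·66/3 = 2244/3 = 748.
Check integrality: r = 66 ∈ Z ✓, b = 748 ∈ Z ✓.
(These identities are necessary conditions: they determine r and b for any design with these parameters, but do not by themselves prove that one exists.)

r = 66, b = 748.


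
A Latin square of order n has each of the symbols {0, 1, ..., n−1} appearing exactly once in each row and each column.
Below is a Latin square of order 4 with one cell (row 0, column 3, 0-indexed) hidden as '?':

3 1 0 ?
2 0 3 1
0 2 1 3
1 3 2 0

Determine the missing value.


Row 0 contains symbols [0, 1, 3] — missing [2].
Column 3 contains symbols [0, 1, 3] — missing [2].
The missing symbol must appear in both missing sets; intersection = [2].
Therefore the hidden value is 2.

Missing value = 2.


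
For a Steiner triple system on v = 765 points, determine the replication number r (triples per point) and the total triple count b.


An STS(v) is a 2-(v, 3, 1) BIBD: block size k = 3, λ = 1.
Replication: r(k − 1) = λ(v − 1) ⇒ r·2 = 765 − 1 = 764 ⇒ r = 382.
Block count: b = v(v − 1)/6 = 765·764/6 = 584460/6 = 97410.

r = 382, b = 97410.


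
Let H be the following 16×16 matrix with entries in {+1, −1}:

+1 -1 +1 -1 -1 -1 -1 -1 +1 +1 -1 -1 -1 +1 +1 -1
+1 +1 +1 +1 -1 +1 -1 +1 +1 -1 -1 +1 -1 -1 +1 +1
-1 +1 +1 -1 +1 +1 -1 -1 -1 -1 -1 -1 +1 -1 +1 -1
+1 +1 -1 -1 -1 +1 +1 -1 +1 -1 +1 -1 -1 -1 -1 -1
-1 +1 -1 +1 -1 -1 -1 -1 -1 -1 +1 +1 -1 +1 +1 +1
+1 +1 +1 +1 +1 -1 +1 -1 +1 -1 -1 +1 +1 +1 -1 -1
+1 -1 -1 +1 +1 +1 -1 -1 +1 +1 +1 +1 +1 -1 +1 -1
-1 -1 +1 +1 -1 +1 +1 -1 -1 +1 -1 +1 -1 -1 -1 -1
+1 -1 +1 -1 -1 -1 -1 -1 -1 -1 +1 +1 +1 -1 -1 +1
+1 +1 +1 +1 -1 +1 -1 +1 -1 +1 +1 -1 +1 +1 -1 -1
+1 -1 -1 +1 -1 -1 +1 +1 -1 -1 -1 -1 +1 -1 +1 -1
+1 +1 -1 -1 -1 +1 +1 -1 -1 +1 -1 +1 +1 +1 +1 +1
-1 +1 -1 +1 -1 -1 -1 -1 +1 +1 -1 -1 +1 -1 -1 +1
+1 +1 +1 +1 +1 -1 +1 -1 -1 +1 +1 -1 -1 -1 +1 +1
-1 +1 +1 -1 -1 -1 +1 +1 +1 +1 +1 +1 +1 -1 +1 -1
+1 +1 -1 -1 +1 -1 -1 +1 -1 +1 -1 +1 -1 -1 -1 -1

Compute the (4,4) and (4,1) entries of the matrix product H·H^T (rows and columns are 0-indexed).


Row 1 of H: [1, 1, 1, 1, -1, 1, -1, 1, 1, -1, -1, 1, -1, -1, 1, 1].
Row 4 of H: [-1, 1, -1, 1, -1, -1, -1, -1, -1, -1, 1, 1, -1, 1, 1, 1].
(H·H^T)[4][4] = Σ_j H[4][j]·H[4][j] = (-1)² + (1)² + (-1)² + (1)² + (-1)² + (-1)² + (-1)² + (-1)² + (-1)² + (-1)² + (1)² + (1)² + (-1)² + (1)² + (1)² + (1)² = 1 + 1 + 1 + 1 + 1 + 1 + 1 + 1 + 1 + 1 + 1 + 1 + 1 + 1 + 1 + 1 = 16.
(H·H^T)[4][1] = Σ_j H[4][j]·H[1][j] = (-1)·(1) + (1)·(1) + (-1)·(1) + (1)·(1) + (-1)·(-1) + (-1)·(1) + (-1)·(-1) + (-1)·(1) + (-1)·(1) + (-1)·(-1) + (1)·(-1) + (1)·(1) + (-1)·(-1) + (1)·(-1) + (1)·(1) + (1)·(1) = -1 + 1 + -1 + 1 + 1 + -1 + 1 + -1 + -1 + 1 + -1 + 1 + 1 + -1 + 1 + 1 = 2.
Rows 4 and 1 are not orthogonal (dot product = 2 ≠ 0), so H is not a Hadamard matrix.

(4,4) entry = 16; (4,1) entry = 2.


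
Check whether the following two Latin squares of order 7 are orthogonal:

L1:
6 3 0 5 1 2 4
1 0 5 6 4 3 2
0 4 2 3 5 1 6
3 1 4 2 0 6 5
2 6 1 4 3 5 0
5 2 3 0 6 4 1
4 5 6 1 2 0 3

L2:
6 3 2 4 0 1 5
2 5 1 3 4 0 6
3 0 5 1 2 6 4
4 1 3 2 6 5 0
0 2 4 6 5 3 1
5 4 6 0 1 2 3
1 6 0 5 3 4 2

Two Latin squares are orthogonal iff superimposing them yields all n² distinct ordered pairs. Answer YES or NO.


Form the n² = 49 superimposed pairs (L1[i][j], L2[i][j]), row by row (rows and columns indexed from 0):
row 0: (6,6) (3,3) (0,2) (5,4) (1,0) (2,1) (4,5)
row 1: (1,2) (0,5) (5,1) (6,3) (4,4) (3,0) (2,6)
row 2: (0,3) (4,0) (2,5) (3,1) (5,2) (1,6) (6,4)
row 3: (3,4) (1,1) (4,3) (2,2) (0,6) (6,5) (5,0)
row 4: (2,0) (6,2) (1,4) (4,6) (3,5) (5,3) (0,1)
row 5: (5,5) (2,4) (3,6) (0,0) (6,1) (4,2) (1,3)
row 6: (4,1) (5,6) (6,0) (1,5) (2,3) (0,4) (3,2)
Orthogonality requires all 49 pairs distinct.
Check by first coordinate: for each symbol s of L1, list the L2 entries in the n cells where L1 = s; they must all differ.
  L1 = 0: L2 entries (in reading order) 2, 5, 3, 6, 1, 0, 4 — all 7 distinct ✓
  L1 = 1: L2 entries (in reading order) 0, 2, 6, 1, 4, 3, 5 — all 7 distinct ✓
  L1 = 2: L2 entries (in reading order) 1, 6, 5, 2, 0, 4, 3 — all 7 distinct ✓
  L1 = 3: L2 entries (in reading order) 3, 0, 1, 4, 5, 6, 2 — all 7 distinct ✓
  L1 = 4: L2 entries (in reading order) 5, 4, 0, 3, 6, 2, 1 — all 7 distinct ✓
  L1 = 5: L2 entries (in reading order) 4, 1, 2, 0, 3, 5, 6 — all 7 distinct ✓
  L1 = 6: L2 entries (in reading order) 6, 3, 4, 5, 2, 1, 0 — all 7 distinct ✓
Every symbol of L1 meets every symbol of L2 exactly once, so all 49 pairs are distinct (49 of 49).
Conclusion: YES.

YES


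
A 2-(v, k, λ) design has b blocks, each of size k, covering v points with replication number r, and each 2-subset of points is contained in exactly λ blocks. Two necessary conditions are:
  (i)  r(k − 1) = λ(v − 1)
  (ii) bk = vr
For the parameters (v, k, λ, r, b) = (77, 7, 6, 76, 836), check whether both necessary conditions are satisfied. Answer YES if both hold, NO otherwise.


Condition (i): r(k − 1) = 76·6 = 456; λ(v − 1) = 6·76 = 456. Match? YES.
Condition (ii): bk = 836·7 = 5852; vr = 77·76 = 5852. Match? YES.
Both conditions hold? YES.

YES


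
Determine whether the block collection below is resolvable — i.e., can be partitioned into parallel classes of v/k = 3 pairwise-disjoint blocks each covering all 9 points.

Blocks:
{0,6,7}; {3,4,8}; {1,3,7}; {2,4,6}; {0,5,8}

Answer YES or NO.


v = 9, block size k = 3, number of blocks = 5.
For resolvability, blocks must partition into parallel classes of size v/k = 3.
Total blocks must therefore be a multiple of 3: 5 = 3·1 + 2 ⇒ not divisible ✗.
Resolvable? NO.

NO


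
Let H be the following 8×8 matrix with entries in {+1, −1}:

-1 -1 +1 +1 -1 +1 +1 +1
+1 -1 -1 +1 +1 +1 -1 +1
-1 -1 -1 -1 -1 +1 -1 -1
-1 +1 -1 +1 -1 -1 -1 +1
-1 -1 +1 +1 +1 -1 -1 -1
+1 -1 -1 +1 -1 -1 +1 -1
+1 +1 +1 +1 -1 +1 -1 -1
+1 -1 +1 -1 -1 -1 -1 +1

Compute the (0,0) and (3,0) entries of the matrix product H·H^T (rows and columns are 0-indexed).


Row 0 of H: [-1, -1, 1, 1, -1, 1, 1, 1].
Row 3 of H: [-1, 1, -1, 1, -1, -1, -1, 1].
(H·H^T)[0][0] = Σ_j H[0][j]·H[0][j] = (-1)² + (-1)² + (1)² + (1)² + (-1)² + (1)² + (1)² + (1)² = 1 + 1 + 1 + 1 + 1 + 1 + 1 + 1 = 8.
(H·H^T)[3][0] = Σ_j H[3][j]·H[0][j] = (-1)·(-1) + (1)·(-1) + (-1)·(1) + (1)·(1) + (-1)·(-1) + (-1)·(1) + (-1)·(1) + (1)·(1) = 1 + -1 + -1 + 1 + 1 + -1 + -1 + 1 = 0.
So rows 3 and 0 are orthogonal; the diagonal entry equals n = 8.

(0,0) entry = 8; (3,0) entry = 0.


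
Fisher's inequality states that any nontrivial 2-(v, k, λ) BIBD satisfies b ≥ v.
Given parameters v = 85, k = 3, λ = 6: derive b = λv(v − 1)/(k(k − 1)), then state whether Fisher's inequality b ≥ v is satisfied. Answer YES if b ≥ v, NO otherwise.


b = λv(v − 1)/(k(k − 1)) = 6·85·84/(3·2) = 42840/6 = 7140.
Compare with v = 85: b ≥ v, so Fisher's inequality holds.

YES


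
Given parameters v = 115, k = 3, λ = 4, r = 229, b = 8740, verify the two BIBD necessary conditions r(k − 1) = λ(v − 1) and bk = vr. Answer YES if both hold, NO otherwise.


Condition (i): r(k − 1) = 229·2 = 458; λ(v − 1) = 4·114 = 456. Match? NO.
Condition (ii): bk = 8740·3 = 26220; vr = 115·229 = 26335. Match? NO.
Both conditions hold? NO.

NO


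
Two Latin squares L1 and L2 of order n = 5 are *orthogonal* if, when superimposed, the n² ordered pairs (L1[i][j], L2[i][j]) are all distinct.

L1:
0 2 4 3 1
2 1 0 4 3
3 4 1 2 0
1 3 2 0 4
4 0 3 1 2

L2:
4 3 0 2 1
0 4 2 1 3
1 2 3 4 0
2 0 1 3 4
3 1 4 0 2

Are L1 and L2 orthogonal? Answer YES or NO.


Form the n² = 25 superimposed pairs (L1[i][j], L2[i][j]), row by row (rows and columns indexed from 0):
row 0: (0,4) (2,3) (4,0) (3,2) (1,1)
row 1: (2,0) (1,4) (0,2) (4,1) (3,3)
row 2: (3,1) (4,2) (1,3) (2,4) (0,0)
row 3: (1,2) (3,0) (2,1) (0,3) (4,4)
row 4: (4,3) (0,1) (3,4) (1,0) (2,2)
Orthogonality requires all 25 pairs distinct.
Check by first coordinate: for each symbol s of L1, list the L2 entries in the n cells where L1 = s; they must all differ.
  L1 = 0: L2 entries (in reading order) 4, 2, 0, 3, 1 — all 5 distinct ✓
  L1 = 1: L2 entries (in reading order) 1, 4, 3, 2, 0 — all 5 distinct ✓
  L1 = 2: L2 entries (in reading order) 3, 0, 4, 1, 2 — all 5 distinct ✓
  L1 = 3: L2 entries (in reading order) 2, 3, 1, 0, 4 — all 5 distinct ✓
  L1 = 4: L2 entries (in reading order) 0, 1, 2, 4, 3 — all 5 distinct ✓
Every symbol of L1 meets every symbol of L2 exactly once, so all 25 pairs are distinct (25 of 25).
Conclusion: YES.

YES


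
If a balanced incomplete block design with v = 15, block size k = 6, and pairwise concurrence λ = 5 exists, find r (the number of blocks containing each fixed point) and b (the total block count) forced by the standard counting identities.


Any 2-(v, k, λ) BIBD satisfies two necessary conditions:
  (i)  Each point sits in r blocks, and counting incidences through any fixed point gives r(k − 1) = λ(v − 1), so r = λ(v − 1)/(k − 1).
  (ii) Total incidences bk = vr, so b = vr/k.
Step 1: r = λ(v − 1)/(k − 1) = 5·(15 − 1)/(6 − 1) = 5·14/5 = 70/5 = 14.
Step 2: b = vr/k = 15·14/6 = 210/6 = 35.
Check integrality: r = 14 ∈ Z ✓, b = 35 ∈ Z ✓.
(These identities are necessary conditions: they determine r and b for any design with these parameters, but do not by themselves prove that one exists.)

r = 14, b = 35.


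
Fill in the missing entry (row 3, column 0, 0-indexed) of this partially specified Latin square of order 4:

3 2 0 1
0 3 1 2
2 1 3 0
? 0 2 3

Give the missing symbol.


Row 3 contains symbols [0, 2, 3] — missing [1].
Column 0 contains symbols [0, 2, 3] — missing [1].
The missing symbol must appear in both missing sets; intersection = [1].
Therefore the hidden value is 1.

Missing value = 1.


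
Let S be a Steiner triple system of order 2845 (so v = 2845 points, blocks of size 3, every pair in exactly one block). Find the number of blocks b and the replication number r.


An STS(v) is a 2-(v, 3, 1) BIBD: block size k = 3, λ = 1.
Replication: r(k − 1) = λ(v − 1) ⇒ r·2 = 2845 − 1 = 2844 ⇒ r = 1422.
Block count: bk = vr ⇒ b·3 = 2845·1422 = 4045590 ⇒ b = 1348530.

r = 1422, b = 1348530.


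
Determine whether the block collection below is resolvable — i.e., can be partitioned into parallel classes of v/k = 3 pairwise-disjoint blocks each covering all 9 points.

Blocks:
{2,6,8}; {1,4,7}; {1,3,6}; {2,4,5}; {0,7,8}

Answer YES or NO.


v = 9, block size k = 3, number of blocks = 5.
For resolvability, blocks must partition into parallel classes of size v/k = 3.
Total blocks must therefore be a multiple of 3: 5 = 3·1 + 2 ⇒ not divisible ✗.
Resolvable? NO.

NO


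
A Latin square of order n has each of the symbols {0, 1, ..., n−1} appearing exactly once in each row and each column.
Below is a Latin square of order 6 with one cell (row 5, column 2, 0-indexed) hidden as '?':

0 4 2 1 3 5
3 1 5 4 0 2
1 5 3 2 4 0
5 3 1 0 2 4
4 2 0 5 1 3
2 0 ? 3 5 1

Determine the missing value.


Row 5 contains symbols [0, 1, 2, 3, 5] — missing [4].
Column 2 contains symbols [0, 1, 2, 3, 5] — missing [4].
The missing symbol must appear in both missing sets; intersection = [4].
Therefore the hidden value is 4.

Missing value = 4.


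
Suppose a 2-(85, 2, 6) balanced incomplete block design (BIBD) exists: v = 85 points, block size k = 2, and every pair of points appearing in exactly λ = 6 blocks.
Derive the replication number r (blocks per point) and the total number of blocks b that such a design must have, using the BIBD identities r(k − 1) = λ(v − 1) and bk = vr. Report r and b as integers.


Any 2-(v, k, λ) BIBD satisfies two necessary conditions:
  (i)  Each point sits in r blocks, and counting incidences through any fixed point gives r(k − 1) = λ(v − 1), so r = λ(v − 1)/(k − 1).
  (ii) Total incidences bk = vr, so b = vr/k.
Step 1: r = λ(v − 1)/(k − 1) = 6·(85 − 1)/(2 − 1) = 6·84/1 = 504/1 = 504.
Step 2: b = vr/k = 85·504/2 = 42840/2 = 21420.
Check integrality: r = 504 ∈ Z ✓, b = 21420 ∈ Z ✓.
(These identities are necessary conditions: they determine r and b for any design with these parameters, but do not by themselves prove that one exists.)

r = 504, b = 21420.


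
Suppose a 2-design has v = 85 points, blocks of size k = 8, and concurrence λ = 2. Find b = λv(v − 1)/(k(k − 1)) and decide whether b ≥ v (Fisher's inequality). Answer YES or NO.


b = λv(v − 1)/(k(k − 1)) = 2·85·84/(8·7) = 14280/56 = 255.
Compare with v = 85: b ≥ v, so Fisher's inequality holds.

YES


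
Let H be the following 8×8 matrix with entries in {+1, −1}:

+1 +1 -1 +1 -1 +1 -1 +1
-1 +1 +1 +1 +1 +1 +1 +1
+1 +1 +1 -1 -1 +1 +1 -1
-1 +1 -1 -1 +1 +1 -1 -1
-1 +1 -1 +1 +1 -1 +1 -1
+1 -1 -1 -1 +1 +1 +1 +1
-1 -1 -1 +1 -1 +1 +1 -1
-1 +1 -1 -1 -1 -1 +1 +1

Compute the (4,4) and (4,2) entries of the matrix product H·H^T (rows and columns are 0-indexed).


Row 2 of H: [1, 1, 1, -1, -1, 1, 1, -1].
Row 4 of H: [-1, 1, -1, 1, 1, -1, 1, -1].
(H·H^T)[4][4] = Σ_j H[4][j]·H[4][j] = (-1)² + (1)² + (-1)² + (1)² + (1)² + (-1)² + (1)² + (-1)² = 1 + 1 + 1 + 1 + 1 + 1 + 1 + 1 = 8.
(H·H^T)[4][2] = Σ_j H[4][j]·H[2][j] = (-1)·(1) + (1)·(1) + (-1)·(1) + (1)·(-1) + (1)·(-1) + (-1)·(1) + (1)·(1) + (-1)·(-1) = -1 + 1 + -1 + -1 + -1 + -1 + 1 + 1 = -2.
Rows 4 and 2 are not orthogonal (dot product = -2 ≠ 0), so H is not a Hadamard matrix.

(4,4) entry = 8; (4,2) entry = -2.


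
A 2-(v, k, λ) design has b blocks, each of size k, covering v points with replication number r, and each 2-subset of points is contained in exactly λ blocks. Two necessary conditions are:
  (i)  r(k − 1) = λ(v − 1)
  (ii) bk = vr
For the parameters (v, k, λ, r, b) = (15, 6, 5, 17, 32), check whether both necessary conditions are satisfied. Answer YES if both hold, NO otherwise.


Condition (i): r(k − 1) = 17·5 = 85; λ(v − 1) = 5·14 = 70. Match? NO.
Condition (ii): bk = 32·6 = 192; vr = 15·17 = 255. Match? NO.
Both conditions hold? NO.

NO


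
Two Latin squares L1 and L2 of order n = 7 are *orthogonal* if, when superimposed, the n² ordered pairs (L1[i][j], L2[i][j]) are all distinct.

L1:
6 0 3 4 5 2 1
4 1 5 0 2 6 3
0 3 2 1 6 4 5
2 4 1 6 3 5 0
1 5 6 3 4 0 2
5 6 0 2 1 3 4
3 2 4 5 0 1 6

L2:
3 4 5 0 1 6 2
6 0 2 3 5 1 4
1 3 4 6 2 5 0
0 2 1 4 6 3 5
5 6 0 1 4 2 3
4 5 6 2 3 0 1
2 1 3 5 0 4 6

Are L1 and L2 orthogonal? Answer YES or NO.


Form the n² = 49 superimposed pairs (L1[i][j], L2[i][j]), row by row (rows and columns indexed from 0):
row 0: (6,3) (0,4) (3,5) (4,0) (5,1) (2,6) (1,2)
row 1: (4,6) (1,0) (5,2) (0,3) (2,5) (6,1) (3,4)
row 2: (0,1) (3,3) (2,4) (1,6) (6,2) (4,5) (5,0)
row 3: (2,0) (4,2) (1,1) (6,4) (3,6) (5,3) (0,5)
row 4: (1,5) (5,6) (6,0) (3,1) (4,4) (0,2) (2,3)
row 5: (5,4) (6,5) (0,6) (2,2) (1,3) (3,0) (4,1)
row 6: (3,2) (2,1) (4,3) (5,5) (0,0) (1,4) (6,6)
Orthogonality requires all 49 pairs distinct.
Check by first coordinate: for each symbol s of L1, list the L2 entries in the n cells where L1 = s; they must all differ.
  L1 = 0: L2 entries (in reading order) 4, 3, 1, 5, 2, 6, 0 — all 7 distinct ✓
  L1 = 1: L2 entries (in reading order) 2, 0, 6, 1, 5, 3, 4 — all 7 distinct ✓
  L1 = 2: L2 entries (in reading order) 6, 5, 4, 0, 3, 2, 1 — all 7 distinct ✓
  L1 = 3: L2 entries (in reading order) 5, 4, 3, 6, 1, 0, 2 — all 7 distinct ✓
  L1 = 4: L2 entries (in reading order) 0, 6, 5, 2, 4, 1, 3 — all 7 distinct ✓
  L1 = 5: L2 entries (in reading order) 1, 2, 0, 3, 6, 4, 5 — all 7 distinct ✓
  L1 = 6: L2 entries (in reading order) 3, 1, 2, 4, 0, 5, 6 — all 7 distinct ✓
Every symbol of L1 meets every symbol of L2 exactly once, so all 49 pairs are distinct (49 of 49).
Conclusion: YES.

YES


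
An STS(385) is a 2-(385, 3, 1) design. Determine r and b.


An STS(v) is a 2-(v, 3, 1) BIBD: block size k = 3, λ = 1.
Replication: r(k − 1) = λ(v − 1) ⇒ r·2 = 385 − 1 = 384 ⇒ r = 192.
Block count: bk = vr ⇒ b·3 = 385·192 = 73920 ⇒ b = 24640.

r = 192, b = 24640.


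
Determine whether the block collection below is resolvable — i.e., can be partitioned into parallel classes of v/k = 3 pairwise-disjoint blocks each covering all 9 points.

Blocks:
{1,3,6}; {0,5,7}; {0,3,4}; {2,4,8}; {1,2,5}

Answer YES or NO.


v = 9, block size k = 3, number of blocks = 5.
For resolvability, blocks must partition into parallel classes of size v/k = 3.
Total blocks must therefore be a multiple of 3: 5 = 3·1 + 2 ⇒ not divisible ✗.
Resolvable? NO.

NO


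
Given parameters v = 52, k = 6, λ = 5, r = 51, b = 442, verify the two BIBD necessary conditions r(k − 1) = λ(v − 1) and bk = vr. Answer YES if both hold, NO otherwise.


Condition (i): r(k − 1) = 51·5 = 255; λ(v − 1) = 5·51 = 255. Match? YES.
Condition (ii): bk = 442·6 = 2652; vr = 52·51 = 2652. Match? YES.
Both conditions hold? YES.

YES


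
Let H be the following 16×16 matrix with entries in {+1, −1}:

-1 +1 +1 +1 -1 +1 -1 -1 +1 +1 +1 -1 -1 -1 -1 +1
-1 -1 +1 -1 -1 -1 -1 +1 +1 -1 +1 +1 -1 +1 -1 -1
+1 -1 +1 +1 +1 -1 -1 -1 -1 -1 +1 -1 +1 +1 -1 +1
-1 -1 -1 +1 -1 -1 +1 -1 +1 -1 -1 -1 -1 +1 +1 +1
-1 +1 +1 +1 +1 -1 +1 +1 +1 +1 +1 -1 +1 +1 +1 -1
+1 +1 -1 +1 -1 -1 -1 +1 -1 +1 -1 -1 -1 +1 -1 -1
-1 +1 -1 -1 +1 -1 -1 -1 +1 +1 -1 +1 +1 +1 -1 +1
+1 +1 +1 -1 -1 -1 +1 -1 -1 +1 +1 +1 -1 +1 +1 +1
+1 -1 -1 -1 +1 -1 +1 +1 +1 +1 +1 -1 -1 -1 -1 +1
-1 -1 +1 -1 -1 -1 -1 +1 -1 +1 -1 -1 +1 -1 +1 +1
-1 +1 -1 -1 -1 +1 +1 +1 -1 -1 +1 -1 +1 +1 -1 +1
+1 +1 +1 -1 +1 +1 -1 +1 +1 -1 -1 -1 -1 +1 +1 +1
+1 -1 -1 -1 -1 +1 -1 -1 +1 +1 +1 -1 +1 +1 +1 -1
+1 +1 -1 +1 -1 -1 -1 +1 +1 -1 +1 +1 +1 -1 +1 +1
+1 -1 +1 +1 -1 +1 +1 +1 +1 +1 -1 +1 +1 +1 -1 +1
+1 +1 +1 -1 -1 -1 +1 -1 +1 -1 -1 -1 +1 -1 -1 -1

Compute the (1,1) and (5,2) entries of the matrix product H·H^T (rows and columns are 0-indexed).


Row 1 of H: [-1, -1, 1, -1, -1, -1, -1, 1, 1, -1, 1, 1, -1, 1, -1, -1].
Row 2 of H: [1, -1, 1, 1, 1, -1, -1, -1, -1, -1, 1, -1, 1, 1, -1, 1].
Row 5 of H: [1, 1, -1, 1, -1, -1, -1, 1, -1, 1, -1, -1, -1, 1, -1, -1].
(H·H^T)[1][1] = Σ_j H[1][j]·H[1][j] = (-1)² + (-1)² + (1)² + (-1)² + (-1)² + (-1)² + (-1)² + (1)² + (1)² + (-1)² + (1)² + (1)² + (-1)² + (1)² + (-1)² + (-1)² = 1 + 1 + 1 + 1 + 1 + 1 + 1 + 1 + 1 + 1 + 1 + 1 + 1 + 1 + 1 + 1 = 16.
(H·H^T)[5][2] = Σ_j H[5][j]·H[2][j] = (1)·(1) + (1)·(-1) + (-1)·(1) + (1)·(1) + (-1)·(1) + (-1)·(-1) + (-1)·(-1) + (1)·(-1) + (-1)·(-1) + (1)·(-1) + (-1)·(1) + (-1)·(-1) + (-1)·(1) + (1)·(1) + (-1)·(-1) + (-1)·(1) = 1 + -1 + -1 + 1 + -1 + 1 + 1 + -1 + 1 + -1 + -1 + 1 + -1 + 1 + 1 + -1 = 0.
So rows 5 and 2 are orthogonal; the diagonal entry equals n = 16.

(1,1) entry = 16; (5,2) entry = 0.


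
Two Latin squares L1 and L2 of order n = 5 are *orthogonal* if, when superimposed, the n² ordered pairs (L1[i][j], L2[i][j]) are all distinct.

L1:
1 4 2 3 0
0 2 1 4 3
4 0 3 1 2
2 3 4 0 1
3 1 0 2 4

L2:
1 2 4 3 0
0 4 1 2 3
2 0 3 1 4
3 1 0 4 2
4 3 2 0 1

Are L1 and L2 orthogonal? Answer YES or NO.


Form the n² = 25 superimposed pairs (L1[i][j], L2[i][j]), row by row (rows and columns indexed from 0):
row 0: (1,1) (4,2) (2,4) (3,3) (0,0)
row 1: (0,0) (2,4) (1,1) (4,2) (3,3)
row 2: (4,2) (0,0) (3,3) (1,1) (2,4)
row 3: (2,3) (3,1) (4,0) (0,4) (1,2)
row 4: (3,4) (1,3) (0,2) (2,0) (4,1)
Orthogonality requires all 25 pairs distinct.
But the pair (0,0) repeats: cell (0,4) has L1 = 0, L2 = 0, and cell (1,0) has L1 = 0, L2 = 0.
A repeated pair means some other pair never occurs (only 15 distinct pairs out of 25), so the squares are not orthogonal.
Conclusion: NO.

NO


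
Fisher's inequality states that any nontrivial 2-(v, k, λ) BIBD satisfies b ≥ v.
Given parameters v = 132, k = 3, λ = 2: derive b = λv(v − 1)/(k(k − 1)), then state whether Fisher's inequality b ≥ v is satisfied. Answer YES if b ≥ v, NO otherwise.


b = λv(v − 1)/(k(k − 1)) = 2·132·131/(3·2) = 34584/6 = 5764.
Compare with v = 132: b ≥ v, so Fisher's inequality holds.

YES


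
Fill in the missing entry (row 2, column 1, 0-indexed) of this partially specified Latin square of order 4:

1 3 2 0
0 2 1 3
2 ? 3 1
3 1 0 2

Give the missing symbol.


Row 2 contains symbols [1, 2, 3] — missing [0].
Column 1 contains symbols [1, 2, 3] — missing [0].
The missing symbol must appear in both missing sets; intersection = [0].
Therefore the hidden value is 0.

Missing value = 0.


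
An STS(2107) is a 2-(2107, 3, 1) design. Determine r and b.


An STS(v) is a 2-(v, 3, 1) BIBD: block size k = 3, λ = 1.
Replication: r(k − 1) = λ(v − 1) ⇒ r·2 = 2107 − 1 = 2106 ⇒ r = 1053.
Block count: bk = vr ⇒ b·3 = 2107·1053 = 2218671 ⇒ b = 739557.

r = 1053, b = 739557.


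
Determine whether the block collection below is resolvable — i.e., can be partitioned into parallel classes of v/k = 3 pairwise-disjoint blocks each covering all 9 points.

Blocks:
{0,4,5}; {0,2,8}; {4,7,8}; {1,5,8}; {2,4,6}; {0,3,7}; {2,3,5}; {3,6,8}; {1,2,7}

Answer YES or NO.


v = 9, block size k = 3, number of blocks = 9.
For resolvability, blocks must partition into parallel classes of size v/k = 3.
Total blocks must therefore be a multiple of 3: 9 = 3·3 + 0 ⇒ divisible ✓.
Consider block {0,2,8}. It intersects every other block in the collection, so no parallel class of size 3 can contain it.
Since every block must belong to some parallel class in a resolution, the collection cannot be partitioned into parallel classes.
Resolvable? NO.

NO


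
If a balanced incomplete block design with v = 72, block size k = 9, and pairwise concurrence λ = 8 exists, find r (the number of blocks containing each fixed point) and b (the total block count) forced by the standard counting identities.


Any 2-(v, k, λ) BIBD satisfies two necessary conditions:
  (i)  Each point sits in r blocks, and counting incidences through any fixed point gives r(k − 1) = λ(v − 1), so r = λ(v − 1)/(k − 1).
  (ii) Total incidences bk = vr, so b = vr/k.
Step 1: r = λ(v − 1)/(k − 1) = 8·(72 − 1)/(9 − 1) = 8·71/8 = 568/8 = 71.
Step 2: b = vr/k = 72·71/9 = 5112/9 = 568.
Check integrality: r = 71 ∈ Z ✓, b = 568 ∈ Z ✓.
(These identities are necessary conditions: they determine r and b for any design with these parameters, but do not by themselves prove that one exists.)

r = 71, b = 568.


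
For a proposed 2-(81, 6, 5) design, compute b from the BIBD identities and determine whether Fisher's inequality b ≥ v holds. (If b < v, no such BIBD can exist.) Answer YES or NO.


r = λ(v − 1)/(k − 1) = 5·80/5 = 80.
b = vr/k = 81·80/6 = 1080.
Fisher's inequality: b ≥ v ⇔ 1080 ≥ 81? YES.

YES


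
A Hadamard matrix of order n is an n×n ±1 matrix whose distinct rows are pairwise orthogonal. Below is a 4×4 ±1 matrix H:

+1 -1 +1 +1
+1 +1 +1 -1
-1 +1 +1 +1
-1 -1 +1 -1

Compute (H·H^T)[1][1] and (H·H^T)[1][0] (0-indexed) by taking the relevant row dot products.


Row 0 of H: [1, -1, 1, 1].
Row 1 of H: [1, 1, 1, -1].
(H·H^T)[1][1] = Σ_j H[1][j]·H[1][j] = (1)² + (1)² + (1)² + (-1)² = 1 + 1 + 1 + 1 = 4.
(H·H^T)[1][0] = Σ_j H[1][j]·H[0][j] = (1)·(1) + (1)·(-1) + (1)·(1) + (-1)·(1) = 1 + -1 + 1 + -1 = 0.
So rows 1 and 0 are orthogonal; the diagonal entry equals n = 4.

(1,1) entry = 4; (1,0) entry = 0.


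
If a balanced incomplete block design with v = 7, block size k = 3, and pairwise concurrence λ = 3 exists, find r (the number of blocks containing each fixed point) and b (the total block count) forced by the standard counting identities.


Any 2-(v, k, λ) BIBD satisfies two necessary conditions:
  (i)  Each point sits in r blocks, and counting incidences through any fixed point gives r(k − 1) = λ(v − 1), so r = λ(v − 1)/(k − 1).
  (ii) Total incidences bk = vr, so b = vr/k.
Step 1: r = λ(v − 1)/(k − 1) = 3·(7 − 1)/(3 − 1) = 3·6/2 = 18/2 = 9.
Step 2: b = vr/k = 7·9/3 = 63/3 = 21.
Check integrality: r = 9 ∈ Z ✓, b = 21 ∈ Z ✓.
(These identities are necessary conditions: they determine r and b for any design with these parameters, but do not by themselves prove that one exists.)

r = 9, b = 21.
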